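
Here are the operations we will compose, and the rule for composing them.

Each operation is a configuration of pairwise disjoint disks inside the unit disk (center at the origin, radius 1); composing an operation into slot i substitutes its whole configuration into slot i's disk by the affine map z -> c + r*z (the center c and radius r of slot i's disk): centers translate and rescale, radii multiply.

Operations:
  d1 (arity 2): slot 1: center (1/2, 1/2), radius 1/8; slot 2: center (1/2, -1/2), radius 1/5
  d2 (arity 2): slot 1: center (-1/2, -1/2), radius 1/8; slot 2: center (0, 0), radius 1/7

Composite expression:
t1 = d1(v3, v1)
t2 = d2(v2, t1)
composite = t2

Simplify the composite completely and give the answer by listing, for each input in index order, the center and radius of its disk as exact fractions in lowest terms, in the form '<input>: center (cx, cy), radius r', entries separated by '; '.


Affine substitution under d2: radii multiply and v-centers shift.
v2 passes through 1 substitution, ending at center (-1/2, -1/2), radius 1/8
v3 passes through 2 substitutions, ending at center (1/14, 1/14), radius 1/56
v1 passes through 2 substitutions, ending at center (1/14, -1/14), radius 1/35

v1: center (1/14, -1/14), radius 1/35; v2: center (-1/2, -1/2), radius 1/8; v3: center (1/14, 1/14), radius 1/56


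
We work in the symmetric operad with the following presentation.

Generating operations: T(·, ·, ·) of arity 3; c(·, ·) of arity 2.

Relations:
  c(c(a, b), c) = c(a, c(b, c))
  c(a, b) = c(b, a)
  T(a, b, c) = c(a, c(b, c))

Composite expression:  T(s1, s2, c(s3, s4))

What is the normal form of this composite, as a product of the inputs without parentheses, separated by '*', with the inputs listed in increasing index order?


Reordering under T is free, so list the s-inputs canonically.
c(s3, s4) unparenthesizes to s3 * s4
T(s1, s2, c(s3, s4)) unparenthesizes to s1 * s2 * s3 * s4
rearranged into index order: s1 * s2 * s3 * s4

s1 * s2 * s3 * s4


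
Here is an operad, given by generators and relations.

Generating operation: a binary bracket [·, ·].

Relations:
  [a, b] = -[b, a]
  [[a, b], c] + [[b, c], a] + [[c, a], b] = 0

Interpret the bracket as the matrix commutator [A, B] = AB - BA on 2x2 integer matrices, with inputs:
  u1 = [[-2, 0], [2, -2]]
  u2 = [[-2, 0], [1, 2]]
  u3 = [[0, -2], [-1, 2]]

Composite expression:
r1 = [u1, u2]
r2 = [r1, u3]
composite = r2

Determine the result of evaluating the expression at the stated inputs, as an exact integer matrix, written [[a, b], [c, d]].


[u1, u2] = [[0, 0], [-8, 0]]
[[u1, u2], u3] = [[-16, 0], [16, 16]]

[[-16, 0], [16, 16]]


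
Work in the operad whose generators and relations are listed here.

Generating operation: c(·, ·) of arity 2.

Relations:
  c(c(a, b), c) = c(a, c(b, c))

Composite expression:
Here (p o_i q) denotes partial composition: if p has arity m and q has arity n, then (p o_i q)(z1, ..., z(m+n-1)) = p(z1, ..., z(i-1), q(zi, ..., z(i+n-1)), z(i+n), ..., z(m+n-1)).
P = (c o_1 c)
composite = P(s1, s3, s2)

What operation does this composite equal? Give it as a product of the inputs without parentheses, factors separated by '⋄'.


Key point: c is associative — brackets drop, the s-order remains.
c(s1, s3) linearizes to s1 ⋄ s3
c(c(s1, s3), s2) linearizes to s1 ⋄ s3 ⋄ s2

s1 ⋄ s3 ⋄ s2


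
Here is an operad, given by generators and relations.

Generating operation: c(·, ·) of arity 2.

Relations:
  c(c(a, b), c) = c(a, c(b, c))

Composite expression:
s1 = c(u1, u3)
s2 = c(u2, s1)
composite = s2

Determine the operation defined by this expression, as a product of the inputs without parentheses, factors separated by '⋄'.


u2 ⋄ u1 ⋄ u3

The c-tree's shape is irrelevant; the u-reading-order decides.
c(u1, u3) reduces to u1 ⋄ u3
c(u2, c(u1, u3)) reduces to u2 ⋄ u1 ⋄ u3


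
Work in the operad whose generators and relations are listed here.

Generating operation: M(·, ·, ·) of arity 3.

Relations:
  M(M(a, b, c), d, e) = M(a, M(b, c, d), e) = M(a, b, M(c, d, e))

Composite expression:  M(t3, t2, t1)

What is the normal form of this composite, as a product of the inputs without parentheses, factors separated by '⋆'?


All parenthesizations of M agree; list the t-inputs left to right.
M(t3, t2, t1) flattens to t3 ⋆ t2 ⋆ t1

t3 ⋆ t2 ⋆ t1


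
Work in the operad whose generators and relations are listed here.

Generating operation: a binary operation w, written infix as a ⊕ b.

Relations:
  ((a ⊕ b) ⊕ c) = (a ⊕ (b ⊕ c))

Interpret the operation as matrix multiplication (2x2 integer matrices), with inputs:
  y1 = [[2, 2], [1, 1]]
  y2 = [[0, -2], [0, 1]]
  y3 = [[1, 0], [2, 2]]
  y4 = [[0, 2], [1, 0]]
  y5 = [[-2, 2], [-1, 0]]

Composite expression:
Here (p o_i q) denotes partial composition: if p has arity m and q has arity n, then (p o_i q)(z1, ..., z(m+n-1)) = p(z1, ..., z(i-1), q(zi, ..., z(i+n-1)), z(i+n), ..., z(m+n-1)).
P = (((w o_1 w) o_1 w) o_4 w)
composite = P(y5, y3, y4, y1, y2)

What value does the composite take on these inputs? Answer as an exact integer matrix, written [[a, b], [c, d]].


[[0, -12], [0, 2]]


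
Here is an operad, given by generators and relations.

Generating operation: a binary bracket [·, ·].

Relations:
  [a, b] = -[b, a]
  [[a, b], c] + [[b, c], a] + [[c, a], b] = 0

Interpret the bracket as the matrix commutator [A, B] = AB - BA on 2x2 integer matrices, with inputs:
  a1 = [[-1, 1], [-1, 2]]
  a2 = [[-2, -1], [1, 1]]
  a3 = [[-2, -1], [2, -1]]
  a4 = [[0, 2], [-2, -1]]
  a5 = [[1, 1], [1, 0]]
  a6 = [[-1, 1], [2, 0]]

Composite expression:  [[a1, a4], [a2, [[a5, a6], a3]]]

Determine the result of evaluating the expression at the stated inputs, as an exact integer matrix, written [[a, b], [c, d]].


[[21, 14], [-14, -21]]

[a1, a4] = [[0, -7], [-7, 0]]
[a5, a6] = [[1, 2], [-3, -1]]
[[a5, a6], a3] = [[1, 0], [-1, -1]]
[a2, [[a5, a6], a3]] = [[1, 2], [-1, -1]]
[[a1, a4], [a2, [[a5, a6], a3]]] = [[21, 14], [-14, -21]]


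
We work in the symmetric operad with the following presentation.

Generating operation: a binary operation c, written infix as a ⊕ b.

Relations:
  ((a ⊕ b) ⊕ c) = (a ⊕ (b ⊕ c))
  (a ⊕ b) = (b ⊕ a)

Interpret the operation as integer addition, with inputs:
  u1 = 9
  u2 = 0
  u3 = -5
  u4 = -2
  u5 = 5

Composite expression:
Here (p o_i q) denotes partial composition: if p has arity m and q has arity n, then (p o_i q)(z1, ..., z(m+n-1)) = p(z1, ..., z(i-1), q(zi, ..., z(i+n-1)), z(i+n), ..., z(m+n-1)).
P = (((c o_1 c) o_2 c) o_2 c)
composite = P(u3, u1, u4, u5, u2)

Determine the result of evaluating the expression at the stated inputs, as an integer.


7

(u1 ⊕ u4) = 7
((u1 ⊕ u4) ⊕ u5) = 12
(u3 ⊕ ((u1 ⊕ u4) ⊕ u5)) = 7
((u3 ⊕ ((u1 ⊕ u4) ⊕ u5)) ⊕ u2) = 7


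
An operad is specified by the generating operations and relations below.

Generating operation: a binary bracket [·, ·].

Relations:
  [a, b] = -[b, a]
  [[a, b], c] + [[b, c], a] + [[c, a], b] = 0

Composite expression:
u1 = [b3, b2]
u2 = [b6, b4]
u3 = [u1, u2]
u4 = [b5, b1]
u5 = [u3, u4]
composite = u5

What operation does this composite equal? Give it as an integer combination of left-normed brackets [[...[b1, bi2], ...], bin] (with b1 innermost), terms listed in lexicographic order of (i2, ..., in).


[[[[[b1, b5], b2], b3], b4], b6] - [[[[[b1, b5], b2], b3], b6], b4] - [[[[[b1, b5], b3], b2], b4], b6] + [[[[[b1, b5], b3], b2], b6], b4] - [[[[[b1, b5], b4], b6], b2], b3] + [[[[[b1, b5], b4], b6], b3], b2] + [[[[[b1, b5], b6], b4], b2], b3] - [[[[[b1, b5], b6], b4], b3], b2]


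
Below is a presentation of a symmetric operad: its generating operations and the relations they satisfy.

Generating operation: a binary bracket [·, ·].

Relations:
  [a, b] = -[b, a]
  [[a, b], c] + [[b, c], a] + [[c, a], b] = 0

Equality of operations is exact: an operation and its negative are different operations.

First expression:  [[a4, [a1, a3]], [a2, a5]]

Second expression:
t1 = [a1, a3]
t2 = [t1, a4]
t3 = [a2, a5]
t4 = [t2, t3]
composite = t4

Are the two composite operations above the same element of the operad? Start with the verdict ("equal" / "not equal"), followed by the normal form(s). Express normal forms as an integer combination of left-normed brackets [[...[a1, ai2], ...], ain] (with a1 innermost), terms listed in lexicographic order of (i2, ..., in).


not equal: they reduce to -[[[[a1, a3], a4], a2], a5] + [[[[a1, a3], a4], a5], a2] and [[[[a1, a3], a4], a2], a5] - [[[[a1, a3], a4], a5], a2]

Normal form of the first expression: -[[[[a1, a3], a4], a2], a5] + [[[[a1, a3], a4], a5], a2]
Normal form of the second expression: [[[[a1, a3], a4], a2], a5] - [[[[a1, a3], a4], a5], a2]
The normal forms differ: not equal.


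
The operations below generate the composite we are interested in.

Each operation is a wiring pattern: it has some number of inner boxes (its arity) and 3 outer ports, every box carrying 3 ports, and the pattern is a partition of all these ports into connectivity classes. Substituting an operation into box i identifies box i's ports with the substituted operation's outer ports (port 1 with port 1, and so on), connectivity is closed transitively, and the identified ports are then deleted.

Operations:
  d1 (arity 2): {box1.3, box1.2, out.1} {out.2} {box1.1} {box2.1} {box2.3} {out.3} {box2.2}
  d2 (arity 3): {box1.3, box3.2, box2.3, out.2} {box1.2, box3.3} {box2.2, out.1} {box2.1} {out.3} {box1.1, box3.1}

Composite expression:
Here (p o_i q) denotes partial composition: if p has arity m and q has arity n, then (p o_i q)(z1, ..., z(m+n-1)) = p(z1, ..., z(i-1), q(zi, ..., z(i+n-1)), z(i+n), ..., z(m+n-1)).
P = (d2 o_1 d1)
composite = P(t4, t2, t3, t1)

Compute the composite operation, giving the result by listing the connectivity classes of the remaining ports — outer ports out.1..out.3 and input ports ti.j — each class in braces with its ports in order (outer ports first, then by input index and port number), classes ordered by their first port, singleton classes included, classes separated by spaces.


{out.1, t3.2} {out.2, t1.2, t3.3} {out.3} {t1.1, t4.2, t4.3} {t1.3} {t2.1} {t2.2} {t2.3} {t3.1} {t4.1}


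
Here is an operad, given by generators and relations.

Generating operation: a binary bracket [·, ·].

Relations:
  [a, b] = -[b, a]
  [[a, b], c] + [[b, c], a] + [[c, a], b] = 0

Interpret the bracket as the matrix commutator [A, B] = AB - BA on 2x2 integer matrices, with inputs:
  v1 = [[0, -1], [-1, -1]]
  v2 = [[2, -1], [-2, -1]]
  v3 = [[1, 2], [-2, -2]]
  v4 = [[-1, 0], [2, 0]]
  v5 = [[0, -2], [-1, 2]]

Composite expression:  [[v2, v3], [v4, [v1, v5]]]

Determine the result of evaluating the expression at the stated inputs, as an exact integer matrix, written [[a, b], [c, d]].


[[-9, -96], [12, 9]]

[v2, v3] = [[6, 9], [0, -6]]
[v1, v5] = [[-1, -4], [3, 1]]
[v4, [v1, v5]] = [[8, 4], [-1, -8]]
[[v2, v3], [v4, [v1, v5]]] = [[-9, -96], [12, 9]]


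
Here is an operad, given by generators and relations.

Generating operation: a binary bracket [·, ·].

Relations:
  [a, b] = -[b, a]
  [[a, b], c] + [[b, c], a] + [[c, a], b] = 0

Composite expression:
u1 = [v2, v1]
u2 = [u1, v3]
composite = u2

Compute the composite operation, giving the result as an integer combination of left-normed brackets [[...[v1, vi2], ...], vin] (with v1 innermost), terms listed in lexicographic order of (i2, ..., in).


-[[v1, v2], v3]

In the tensor algebra, words opening v1 carry the v1-anchored form.
Composite bracket: [[v2, v1], v3]
Full expansion: 4 signed words from ab - ba (2^2 = 4).
Collect the words opening with v1:
  v1v2v3 (sign -1) contributes -[[v1, v2], v3]


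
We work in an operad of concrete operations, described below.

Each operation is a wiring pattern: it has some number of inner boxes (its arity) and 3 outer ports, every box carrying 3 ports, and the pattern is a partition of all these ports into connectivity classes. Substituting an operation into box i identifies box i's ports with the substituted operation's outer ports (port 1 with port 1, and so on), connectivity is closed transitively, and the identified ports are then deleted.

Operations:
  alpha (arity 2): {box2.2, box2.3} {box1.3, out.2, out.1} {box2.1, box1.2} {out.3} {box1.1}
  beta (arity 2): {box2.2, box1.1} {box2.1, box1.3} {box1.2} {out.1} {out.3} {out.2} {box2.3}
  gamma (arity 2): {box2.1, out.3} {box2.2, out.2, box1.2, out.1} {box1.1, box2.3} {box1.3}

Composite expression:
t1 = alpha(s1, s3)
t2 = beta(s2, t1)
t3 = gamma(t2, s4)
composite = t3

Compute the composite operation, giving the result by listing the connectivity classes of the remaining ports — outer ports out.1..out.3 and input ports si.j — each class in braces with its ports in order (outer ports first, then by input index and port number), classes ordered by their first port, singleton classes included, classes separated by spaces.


{out.1, out.2, s4.2} {out.3, s4.1} {s1.1} {s1.2, s3.1} {s1.3, s2.1, s2.3} {s2.2} {s3.2, s3.3} {s4.3}

Reachability decides: close wires over gamma-identified ports.
after alpha, the pattern on (s1, s3) reads {out.1, out.2, s1.3} {out.3} {s1.1} {s1.2, s3.1} {s3.2, s3.3} (out.j = its outer ports)
after beta, the pattern on (s2, s1, s3) reads {out.1} {out.2} {out.3} {s1.1} {s1.2, s3.1} {s1.3, s2.1, s2.3} {s2.2} {s3.2, s3.3} (out.j = its outer ports)
after gamma, the pattern on (s2, s1, s3, s4) reads {out.1, out.2, s4.2} {out.3, s4.1} {s1.1} {s1.2, s3.1} {s1.3, s2.1, s2.3} {s2.2} {s3.2, s3.3} {s4.3} (out.j = its outer ports)


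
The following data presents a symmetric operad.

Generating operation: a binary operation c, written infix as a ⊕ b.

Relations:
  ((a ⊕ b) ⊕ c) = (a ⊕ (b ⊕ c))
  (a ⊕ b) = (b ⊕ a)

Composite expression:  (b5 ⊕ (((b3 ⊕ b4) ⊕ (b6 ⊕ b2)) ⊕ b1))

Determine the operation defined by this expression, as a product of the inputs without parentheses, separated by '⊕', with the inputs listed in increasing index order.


b1 ⊕ b2 ⊕ b3 ⊕ b4 ⊕ b5 ⊕ b6

Both nesting and order wash out for c; what remains is which b's occur.
(b3 ⊕ b4) unparenthesizes to b3 ⊕ b4
(b6 ⊕ b2) unparenthesizes to b6 ⊕ b2
((b3 ⊕ b4) ⊕ (b6 ⊕ b2)) unparenthesizes to b3 ⊕ b4 ⊕ b6 ⊕ b2
(((b3 ⊕ b4) ⊕ (b6 ⊕ b2)) ⊕ b1) unparenthesizes to b3 ⊕ b4 ⊕ b6 ⊕ b2 ⊕ b1
(b5 ⊕ (((b3 ⊕ b4) ⊕ (b6 ⊕ b2)) ⊕ b1)) unparenthesizes to b5 ⊕ b3 ⊕ b4 ⊕ b6 ⊕ b2 ⊕ b1
commutativity sorts the factors: b1 ⊕ b2 ⊕ b3 ⊕ b4 ⊕ b5 ⊕ b6


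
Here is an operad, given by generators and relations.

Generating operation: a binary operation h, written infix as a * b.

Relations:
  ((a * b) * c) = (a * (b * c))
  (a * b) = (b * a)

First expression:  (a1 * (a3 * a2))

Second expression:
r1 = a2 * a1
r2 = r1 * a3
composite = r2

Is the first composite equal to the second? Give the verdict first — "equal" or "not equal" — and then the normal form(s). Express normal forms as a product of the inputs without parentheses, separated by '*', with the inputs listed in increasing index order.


Normal form of the first expression: a1 * a2 * a3
Normal form of the second expression: a1 * a2 * a3
Both agree, so they are equal.

equal; both compose to a1 * a2 * a3


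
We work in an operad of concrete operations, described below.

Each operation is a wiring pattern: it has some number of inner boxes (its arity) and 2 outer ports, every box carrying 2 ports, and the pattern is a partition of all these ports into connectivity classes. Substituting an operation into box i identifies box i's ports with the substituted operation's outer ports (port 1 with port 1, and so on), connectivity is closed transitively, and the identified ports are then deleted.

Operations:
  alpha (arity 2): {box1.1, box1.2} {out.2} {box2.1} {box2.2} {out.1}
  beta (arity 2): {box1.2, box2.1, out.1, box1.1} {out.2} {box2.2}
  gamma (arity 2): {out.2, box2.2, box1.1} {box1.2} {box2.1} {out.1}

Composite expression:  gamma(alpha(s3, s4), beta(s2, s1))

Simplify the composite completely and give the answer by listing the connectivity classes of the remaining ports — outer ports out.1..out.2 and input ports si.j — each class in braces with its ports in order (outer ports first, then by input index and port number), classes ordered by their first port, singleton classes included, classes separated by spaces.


{out.1} {out.2} {s1.1, s2.1, s2.2} {s1.2} {s3.1, s3.2} {s4.1} {s4.2}

Reachability decides: close wires over gamma-identified ports.
alpha over (s3, s4) gives {out.1} {out.2} {s3.1, s3.2} {s4.1} {s4.2}, out.j being that stage's outer ports
beta over (s2, s1) gives {out.1, s1.1, s2.1, s2.2} {out.2} {s1.2}, out.j being that stage's outer ports
gamma over (s3, s4, s2, s1) gives {out.1} {out.2} {s1.1, s2.1, s2.2} {s1.2} {s3.1, s3.2} {s4.1} {s4.2}, out.j being that stage's outer ports


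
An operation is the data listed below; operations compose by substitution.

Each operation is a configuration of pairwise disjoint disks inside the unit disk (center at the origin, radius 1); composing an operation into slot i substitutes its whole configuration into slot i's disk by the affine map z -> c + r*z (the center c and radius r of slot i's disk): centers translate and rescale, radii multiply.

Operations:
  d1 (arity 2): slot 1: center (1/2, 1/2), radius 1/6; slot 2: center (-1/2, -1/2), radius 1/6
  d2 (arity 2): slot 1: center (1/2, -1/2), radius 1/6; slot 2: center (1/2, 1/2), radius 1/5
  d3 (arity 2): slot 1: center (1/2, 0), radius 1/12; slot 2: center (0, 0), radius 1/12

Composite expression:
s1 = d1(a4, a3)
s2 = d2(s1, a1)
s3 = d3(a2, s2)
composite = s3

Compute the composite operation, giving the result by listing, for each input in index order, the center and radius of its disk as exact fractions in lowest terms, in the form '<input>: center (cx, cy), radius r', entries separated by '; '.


a1: center (1/24, 1/24), radius 1/60; a2: center (1/2, 0), radius 1/12; a3: center (5/144, -7/144), radius 1/432; a4: center (7/144, -5/144), radius 1/432


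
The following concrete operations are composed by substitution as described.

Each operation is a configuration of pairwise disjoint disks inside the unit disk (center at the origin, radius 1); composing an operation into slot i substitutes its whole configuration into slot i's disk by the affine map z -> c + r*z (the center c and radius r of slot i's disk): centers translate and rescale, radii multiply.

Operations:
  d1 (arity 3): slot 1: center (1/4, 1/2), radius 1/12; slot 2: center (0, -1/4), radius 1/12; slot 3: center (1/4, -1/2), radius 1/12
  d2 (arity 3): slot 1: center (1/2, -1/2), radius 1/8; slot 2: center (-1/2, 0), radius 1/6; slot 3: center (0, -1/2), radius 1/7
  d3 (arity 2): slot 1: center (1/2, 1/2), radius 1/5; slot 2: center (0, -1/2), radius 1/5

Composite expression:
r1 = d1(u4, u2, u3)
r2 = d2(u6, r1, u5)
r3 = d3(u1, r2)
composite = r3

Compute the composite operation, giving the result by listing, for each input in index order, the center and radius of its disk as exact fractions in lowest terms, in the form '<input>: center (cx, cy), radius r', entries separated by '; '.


u1: center (1/2, 1/2), radius 1/5; u2: center (-1/10, -61/120), radius 1/360; u3: center (-11/120, -31/60), radius 1/360; u4: center (-11/120, -29/60), radius 1/360; u5: center (0, -3/5), radius 1/35; u6: center (1/10, -3/5), radius 1/40


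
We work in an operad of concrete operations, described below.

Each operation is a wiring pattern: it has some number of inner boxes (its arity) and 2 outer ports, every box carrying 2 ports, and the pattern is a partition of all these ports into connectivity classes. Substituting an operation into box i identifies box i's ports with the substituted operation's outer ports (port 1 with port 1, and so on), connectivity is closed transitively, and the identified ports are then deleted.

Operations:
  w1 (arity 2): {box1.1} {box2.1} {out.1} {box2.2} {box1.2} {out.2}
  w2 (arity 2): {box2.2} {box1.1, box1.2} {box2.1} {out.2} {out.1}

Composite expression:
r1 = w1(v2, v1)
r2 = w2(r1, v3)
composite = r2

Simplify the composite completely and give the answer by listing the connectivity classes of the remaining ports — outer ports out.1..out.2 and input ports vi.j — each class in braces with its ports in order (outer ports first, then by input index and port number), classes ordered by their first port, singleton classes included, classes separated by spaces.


{out.1} {out.2} {v1.1} {v1.2} {v2.1} {v2.2} {v3.1} {v3.2}


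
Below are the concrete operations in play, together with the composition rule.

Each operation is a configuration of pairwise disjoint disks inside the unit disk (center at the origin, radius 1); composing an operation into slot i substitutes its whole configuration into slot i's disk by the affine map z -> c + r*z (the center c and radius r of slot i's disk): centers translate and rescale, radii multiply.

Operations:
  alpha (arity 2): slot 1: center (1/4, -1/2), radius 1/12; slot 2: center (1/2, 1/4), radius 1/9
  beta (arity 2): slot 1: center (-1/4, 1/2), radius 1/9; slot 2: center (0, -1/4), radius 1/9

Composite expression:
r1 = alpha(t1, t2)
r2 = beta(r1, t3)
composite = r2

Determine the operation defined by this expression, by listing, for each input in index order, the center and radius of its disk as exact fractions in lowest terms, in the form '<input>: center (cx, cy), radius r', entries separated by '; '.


t1: center (-2/9, 4/9), radius 1/108; t2: center (-7/36, 19/36), radius 1/81; t3: center (0, -1/4), radius 1/9

Affine substitution under beta: radii multiply and t-centers shift.
tracing t1 down its 2-map path: center (-2/9, 4/9), radius 1/108
tracing t2 down its 2-map path: center (-7/36, 19/36), radius 1/81
tracing t3 down its 1-map path: center (0, -1/4), radius 1/9


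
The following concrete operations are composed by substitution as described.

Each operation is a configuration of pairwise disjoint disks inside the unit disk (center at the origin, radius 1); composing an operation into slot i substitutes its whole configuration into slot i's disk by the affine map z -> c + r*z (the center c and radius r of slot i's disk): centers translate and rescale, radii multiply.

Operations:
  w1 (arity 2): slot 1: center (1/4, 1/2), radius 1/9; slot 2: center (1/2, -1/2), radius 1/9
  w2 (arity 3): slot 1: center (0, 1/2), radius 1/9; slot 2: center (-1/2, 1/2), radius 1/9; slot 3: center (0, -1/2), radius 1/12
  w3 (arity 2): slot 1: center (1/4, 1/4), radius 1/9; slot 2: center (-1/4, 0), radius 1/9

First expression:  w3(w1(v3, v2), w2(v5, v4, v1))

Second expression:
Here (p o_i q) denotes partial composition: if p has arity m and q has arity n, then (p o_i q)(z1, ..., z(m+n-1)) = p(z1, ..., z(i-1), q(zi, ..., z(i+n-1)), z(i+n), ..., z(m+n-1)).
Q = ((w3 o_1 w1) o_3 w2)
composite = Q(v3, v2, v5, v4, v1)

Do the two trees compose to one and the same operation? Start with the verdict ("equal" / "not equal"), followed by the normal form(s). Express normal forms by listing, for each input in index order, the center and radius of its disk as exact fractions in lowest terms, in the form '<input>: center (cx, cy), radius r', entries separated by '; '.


The first expression reduces to v1: center (-1/4, -1/18), radius 1/108; v2: center (11/36, 7/36), radius 1/81; v3: center (5/18, 11/36), radius 1/81; v4: center (-11/36, 1/18), radius 1/81; v5: center (-1/4, 1/18), radius 1/81
The second expression reduces to v1: center (-1/4, -1/18), radius 1/108; v2: center (11/36, 7/36), radius 1/81; v3: center (5/18, 11/36), radius 1/81; v4: center (-11/36, 1/18), radius 1/81; v5: center (-1/4, 1/18), radius 1/81
Same normal form: equal.

equal: each reduces to v1: center (-1/4, -1/18), radius 1/108; v2: center (11/36, 7/36), radius 1/81; v3: center (5/18, 11/36), radius 1/81; v4: center (-11/36, 1/18), radius 1/81; v5: center (-1/4, 1/18), radius 1/81


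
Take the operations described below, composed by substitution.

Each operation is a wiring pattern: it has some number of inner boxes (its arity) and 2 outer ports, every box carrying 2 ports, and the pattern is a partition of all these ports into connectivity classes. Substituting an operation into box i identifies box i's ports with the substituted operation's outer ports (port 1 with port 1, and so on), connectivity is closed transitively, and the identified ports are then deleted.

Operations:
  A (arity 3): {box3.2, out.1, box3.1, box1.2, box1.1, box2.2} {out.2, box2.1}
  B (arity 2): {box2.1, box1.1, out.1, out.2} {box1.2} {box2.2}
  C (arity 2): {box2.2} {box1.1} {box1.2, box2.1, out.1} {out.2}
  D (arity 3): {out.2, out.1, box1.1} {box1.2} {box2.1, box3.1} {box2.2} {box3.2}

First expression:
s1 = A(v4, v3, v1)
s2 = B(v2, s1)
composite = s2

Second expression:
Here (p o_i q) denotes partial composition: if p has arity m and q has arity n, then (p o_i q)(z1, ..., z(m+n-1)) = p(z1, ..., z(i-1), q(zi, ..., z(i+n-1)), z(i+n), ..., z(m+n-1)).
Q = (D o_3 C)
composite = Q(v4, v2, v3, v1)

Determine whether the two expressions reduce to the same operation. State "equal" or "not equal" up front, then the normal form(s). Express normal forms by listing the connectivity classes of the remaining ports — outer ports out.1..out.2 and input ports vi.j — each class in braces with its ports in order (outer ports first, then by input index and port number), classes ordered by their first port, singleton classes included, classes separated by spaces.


not equal; the first gives {out.1, out.2, v1.1, v1.2, v2.1, v3.2, v4.1, v4.2} {v2.2} {v3.1} and the second {out.1, out.2, v4.1} {v1.1, v2.1, v3.2} {v1.2} {v2.2} {v3.1} {v4.2}

In normal form, the first expression is {out.1, out.2, v1.1, v1.2, v2.1, v3.2, v4.1, v4.2} {v2.2} {v3.1}
In normal form, the second expression is {out.1, out.2, v4.1} {v1.1, v2.1, v3.2} {v1.2} {v2.2} {v3.1} {v4.2}
They disagree, so not equal.


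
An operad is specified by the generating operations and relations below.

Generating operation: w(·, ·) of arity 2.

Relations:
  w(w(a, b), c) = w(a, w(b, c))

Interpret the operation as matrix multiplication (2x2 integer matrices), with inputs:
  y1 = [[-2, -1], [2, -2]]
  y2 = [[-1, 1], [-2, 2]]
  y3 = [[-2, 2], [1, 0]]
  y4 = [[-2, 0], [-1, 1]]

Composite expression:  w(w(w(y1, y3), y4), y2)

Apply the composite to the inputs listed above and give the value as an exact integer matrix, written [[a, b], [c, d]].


[[10, -10], [-16, 16]]

w(y1, y3) = [[3, -4], [-6, 4]]
w(w(y1, y3), y4) = [[-2, -4], [8, 4]]
w(w(w(y1, y3), y4), y2) = [[10, -10], [-16, 16]]


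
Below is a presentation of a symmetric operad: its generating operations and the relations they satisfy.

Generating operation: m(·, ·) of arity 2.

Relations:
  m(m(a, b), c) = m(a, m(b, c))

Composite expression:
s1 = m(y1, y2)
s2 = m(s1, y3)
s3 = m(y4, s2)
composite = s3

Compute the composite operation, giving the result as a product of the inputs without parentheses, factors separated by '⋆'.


y4 ⋆ y1 ⋆ y2 ⋆ y3

Associativity of m dissolves the nesting; only the y-input order survives.
m(y1, y2) unparenthesizes to y1 ⋆ y2
m(m(y1, y2), y3) unparenthesizes to y1 ⋆ y2 ⋆ y3
m(y4, m(m(y1, y2), y3)) unparenthesizes to y4 ⋆ y1 ⋆ y2 ⋆ y3


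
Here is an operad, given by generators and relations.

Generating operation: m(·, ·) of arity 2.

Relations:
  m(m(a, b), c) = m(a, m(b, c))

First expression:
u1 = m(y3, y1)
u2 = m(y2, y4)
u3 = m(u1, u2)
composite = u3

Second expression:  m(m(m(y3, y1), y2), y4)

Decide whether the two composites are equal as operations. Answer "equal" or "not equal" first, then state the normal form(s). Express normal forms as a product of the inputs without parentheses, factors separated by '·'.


The first composite normalizes to y3 · y1 · y2 · y4
The second composite normalizes to y3 · y1 · y2 · y4
Same normal form: equal.

equal; the common form is y3 · y1 · y2 · y4


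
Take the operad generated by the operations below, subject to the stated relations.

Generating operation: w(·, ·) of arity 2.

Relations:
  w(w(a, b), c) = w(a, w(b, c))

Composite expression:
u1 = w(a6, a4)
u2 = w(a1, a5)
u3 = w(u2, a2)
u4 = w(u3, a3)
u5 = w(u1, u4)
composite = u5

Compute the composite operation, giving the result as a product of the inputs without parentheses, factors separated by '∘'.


a6 ∘ a4 ∘ a1 ∘ a5 ∘ a2 ∘ a3

All parenthesizations of w agree; list the a-inputs left to right.
w(a6, a4) linearizes to a6 ∘ a4
w(a1, a5) linearizes to a1 ∘ a5
w(w(a1, a5), a2) linearizes to a1 ∘ a5 ∘ a2
w(w(w(a1, a5), a2), a3) linearizes to a1 ∘ a5 ∘ a2 ∘ a3
w(w(a6, a4), w(w(w(a1, a5), a2), a3)) linearizes to a6 ∘ a4 ∘ a1 ∘ a5 ∘ a2 ∘ a3


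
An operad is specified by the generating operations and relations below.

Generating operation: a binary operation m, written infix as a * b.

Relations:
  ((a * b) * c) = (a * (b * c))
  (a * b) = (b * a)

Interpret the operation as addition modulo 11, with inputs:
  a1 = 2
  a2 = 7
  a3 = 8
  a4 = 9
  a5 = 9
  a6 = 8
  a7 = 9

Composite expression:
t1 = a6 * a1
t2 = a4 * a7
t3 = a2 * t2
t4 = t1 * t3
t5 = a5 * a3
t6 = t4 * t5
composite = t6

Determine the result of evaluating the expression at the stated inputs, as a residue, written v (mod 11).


(a6 * a1) = 10
(a4 * a7) = 7
(a2 * (a4 * a7)) = 3
((a6 * a1) * (a2 * (a4 * a7))) = 2
(a5 * a3) = 6
(((a6 * a1) * (a2 * (a4 * a7))) * (a5 * a3)) = 8

8 (mod 11)


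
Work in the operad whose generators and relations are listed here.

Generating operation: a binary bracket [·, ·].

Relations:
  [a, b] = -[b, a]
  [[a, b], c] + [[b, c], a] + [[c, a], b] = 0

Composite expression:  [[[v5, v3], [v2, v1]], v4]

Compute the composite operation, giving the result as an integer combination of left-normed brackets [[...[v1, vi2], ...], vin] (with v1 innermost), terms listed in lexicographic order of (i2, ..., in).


-[[[[v1, v2], v3], v5], v4] + [[[[v1, v2], v5], v3], v4]

Left-normed coefficients sit on the v1-initial expansion words.
Composite bracket: [[[v5, v3], [v2, v1]], v4]
Each bracket splits as ab - ba, giving 16 signed words (2^4 = 16).
Coefficients come from the v1-initial words:
  sign of v1v2v3v5v4 is -1, so it contributes -[[[[v1, v2], v3], v5], v4]
  sign of v1v2v5v3v4 is +1, so it contributes +[[[[v1, v2], v5], v3], v4]


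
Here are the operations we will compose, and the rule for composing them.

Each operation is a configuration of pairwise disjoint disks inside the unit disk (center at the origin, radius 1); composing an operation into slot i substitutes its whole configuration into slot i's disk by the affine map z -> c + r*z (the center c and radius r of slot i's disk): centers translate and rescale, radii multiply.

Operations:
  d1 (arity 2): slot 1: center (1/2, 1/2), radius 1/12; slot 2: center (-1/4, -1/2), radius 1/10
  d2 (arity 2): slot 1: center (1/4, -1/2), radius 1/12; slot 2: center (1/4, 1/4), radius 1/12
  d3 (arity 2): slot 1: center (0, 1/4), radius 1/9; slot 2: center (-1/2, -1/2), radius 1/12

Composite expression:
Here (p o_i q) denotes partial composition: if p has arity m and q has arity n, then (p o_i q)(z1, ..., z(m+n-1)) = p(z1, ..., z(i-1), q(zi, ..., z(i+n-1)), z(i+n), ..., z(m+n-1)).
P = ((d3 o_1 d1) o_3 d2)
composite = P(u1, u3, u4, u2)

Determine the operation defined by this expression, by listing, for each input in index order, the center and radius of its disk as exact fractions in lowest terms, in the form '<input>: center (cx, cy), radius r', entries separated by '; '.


u1: center (1/18, 11/36), radius 1/108; u2: center (-23/48, -23/48), radius 1/144; u3: center (-1/36, 7/36), radius 1/90; u4: center (-23/48, -13/24), radius 1/144

Follow each u-input down from d3: c' goes to c + r*c', radius to r*r'.
u1 passes through 2 substitutions, ending at center (1/18, 11/36), radius 1/108
u3 passes through 2 substitutions, ending at center (-1/36, 7/36), radius 1/90
u4 passes through 2 substitutions, ending at center (-23/48, -13/24), radius 1/144
u2 passes through 2 substitutions, ending at center (-23/48, -23/48), radius 1/144


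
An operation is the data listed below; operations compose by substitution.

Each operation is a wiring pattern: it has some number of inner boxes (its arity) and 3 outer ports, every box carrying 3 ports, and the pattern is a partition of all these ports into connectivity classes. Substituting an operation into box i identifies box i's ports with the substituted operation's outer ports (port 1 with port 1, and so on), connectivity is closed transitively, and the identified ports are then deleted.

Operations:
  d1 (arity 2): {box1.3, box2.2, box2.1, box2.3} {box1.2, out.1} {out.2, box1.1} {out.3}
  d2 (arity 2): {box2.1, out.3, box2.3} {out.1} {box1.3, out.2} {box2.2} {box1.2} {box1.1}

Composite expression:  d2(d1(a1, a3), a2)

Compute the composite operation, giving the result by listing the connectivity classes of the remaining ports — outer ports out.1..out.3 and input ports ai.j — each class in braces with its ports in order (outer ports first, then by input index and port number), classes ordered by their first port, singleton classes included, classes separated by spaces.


{out.1} {out.2} {out.3, a2.1, a2.3} {a1.1} {a1.2} {a1.3, a3.1, a3.2, a3.3} {a2.2}

Substituting into d2 glues patterns; closure does the rest.
after d1, the pattern on (a1, a3) reads {out.1, a1.2} {out.2, a1.1} {out.3} {a1.3, a3.1, a3.2, a3.3} (out.j = its outer ports)
after d2, the pattern on (a1, a3, a2) reads {out.1} {out.2} {out.3, a2.1, a2.3} {a1.1} {a1.2} {a1.3, a3.1, a3.2, a3.3} {a2.2} (out.j = its outer ports)


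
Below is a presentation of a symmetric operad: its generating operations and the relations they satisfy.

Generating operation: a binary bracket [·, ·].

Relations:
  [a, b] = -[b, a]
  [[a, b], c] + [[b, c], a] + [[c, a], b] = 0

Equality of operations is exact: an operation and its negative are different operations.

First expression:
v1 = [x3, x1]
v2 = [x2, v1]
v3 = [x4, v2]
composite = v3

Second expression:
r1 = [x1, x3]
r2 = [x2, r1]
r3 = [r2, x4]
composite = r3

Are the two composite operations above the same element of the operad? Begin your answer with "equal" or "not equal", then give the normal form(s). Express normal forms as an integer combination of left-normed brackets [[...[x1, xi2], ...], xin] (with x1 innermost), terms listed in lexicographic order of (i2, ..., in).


In normal form, the first expression is -[[[x1, x3], x2], x4]
In normal form, the second expression is -[[[x1, x3], x2], x4]
Same normal form: equal.

equal — both sides give -[[[x1, x3], x2], x4]


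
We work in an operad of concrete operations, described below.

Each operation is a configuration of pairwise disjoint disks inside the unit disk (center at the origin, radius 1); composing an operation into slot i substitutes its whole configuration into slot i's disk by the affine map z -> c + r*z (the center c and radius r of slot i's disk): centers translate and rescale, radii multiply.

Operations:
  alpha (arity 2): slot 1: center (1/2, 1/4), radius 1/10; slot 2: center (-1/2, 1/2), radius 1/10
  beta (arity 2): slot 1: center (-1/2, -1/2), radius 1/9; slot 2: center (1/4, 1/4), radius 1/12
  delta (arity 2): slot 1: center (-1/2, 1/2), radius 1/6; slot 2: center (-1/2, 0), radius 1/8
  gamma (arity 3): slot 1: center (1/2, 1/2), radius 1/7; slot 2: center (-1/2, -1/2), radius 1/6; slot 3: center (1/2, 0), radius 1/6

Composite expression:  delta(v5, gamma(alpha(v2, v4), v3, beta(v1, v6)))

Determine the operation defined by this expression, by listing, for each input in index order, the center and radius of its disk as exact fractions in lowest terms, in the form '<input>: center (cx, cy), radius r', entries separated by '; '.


Affine substitution under delta: radii multiply and v-centers shift.
for v5, the 1-step affine chain lands on center (-1/2, 1/2), radius 1/6
for v2, the 3-step affine chain lands on center (-3/7, 15/224), radius 1/560
for v4, the 3-step affine chain lands on center (-25/56, 1/14), radius 1/560
for v3, the 2-step affine chain lands on center (-9/16, -1/16), radius 1/48
for v1, the 3-step affine chain lands on center (-43/96, -1/96), radius 1/432
for v6, the 3-step affine chain lands on center (-83/192, 1/192), radius 1/576

v1: center (-43/96, -1/96), radius 1/432; v2: center (-3/7, 15/224), radius 1/560; v3: center (-9/16, -1/16), radius 1/48; v4: center (-25/56, 1/14), radius 1/560; v5: center (-1/2, 1/2), radius 1/6; v6: center (-83/192, 1/192), radius 1/576


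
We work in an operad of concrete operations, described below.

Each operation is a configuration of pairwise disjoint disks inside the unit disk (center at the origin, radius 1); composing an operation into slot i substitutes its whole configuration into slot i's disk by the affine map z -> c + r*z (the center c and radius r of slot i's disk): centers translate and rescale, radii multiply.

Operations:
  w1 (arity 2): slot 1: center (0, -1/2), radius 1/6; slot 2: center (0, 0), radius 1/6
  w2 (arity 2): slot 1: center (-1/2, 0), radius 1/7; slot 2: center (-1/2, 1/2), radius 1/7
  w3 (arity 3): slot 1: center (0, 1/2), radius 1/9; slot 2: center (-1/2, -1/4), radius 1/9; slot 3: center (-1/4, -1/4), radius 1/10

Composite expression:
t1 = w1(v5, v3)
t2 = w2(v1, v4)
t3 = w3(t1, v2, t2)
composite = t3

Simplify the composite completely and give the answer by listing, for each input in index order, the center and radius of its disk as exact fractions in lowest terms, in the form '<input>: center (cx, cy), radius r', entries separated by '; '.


v1: center (-3/10, -1/4), radius 1/70; v2: center (-1/2, -1/4), radius 1/9; v3: center (0, 1/2), radius 1/54; v4: center (-3/10, -1/5), radius 1/70; v5: center (0, 4/9), radius 1/54

Nesting under w3 composes maps z -> c + r*z down each v-path.
input v5: composing its 2 substitution steps yields center (0, 4/9), radius 1/54
input v3: composing its 2 substitution steps yields center (0, 1/2), radius 1/54
input v2: composing its 1 substitution step yields center (-1/2, -1/4), radius 1/9
input v1: composing its 2 substitution steps yields center (-3/10, -1/4), radius 1/70
input v4: composing its 2 substitution steps yields center (-3/10, -1/5), radius 1/70


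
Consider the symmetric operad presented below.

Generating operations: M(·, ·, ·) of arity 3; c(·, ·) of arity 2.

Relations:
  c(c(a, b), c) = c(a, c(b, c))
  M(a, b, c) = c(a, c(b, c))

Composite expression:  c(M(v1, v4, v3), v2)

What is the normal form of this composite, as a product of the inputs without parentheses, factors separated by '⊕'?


v1 ⊕ v4 ⊕ v3 ⊕ v2

The c-tree's shape is irrelevant; the v-reading-order decides.
M(v1, v4, v3) collapses to v1 ⊕ v4 ⊕ v3
c(M(v1, v4, v3), v2) collapses to v1 ⊕ v4 ⊕ v3 ⊕ v2


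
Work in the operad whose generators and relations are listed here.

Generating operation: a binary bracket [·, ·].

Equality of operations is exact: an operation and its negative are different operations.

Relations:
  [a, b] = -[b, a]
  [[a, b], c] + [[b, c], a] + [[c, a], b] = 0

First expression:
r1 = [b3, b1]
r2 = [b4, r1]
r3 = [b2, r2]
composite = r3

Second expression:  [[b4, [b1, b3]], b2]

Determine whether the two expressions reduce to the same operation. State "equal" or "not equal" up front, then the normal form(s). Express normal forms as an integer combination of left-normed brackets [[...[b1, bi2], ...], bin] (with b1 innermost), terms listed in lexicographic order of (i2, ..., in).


equal; the common form is -[[[b1, b3], b4], b2]

Normal form of the first expression: -[[[b1, b3], b4], b2]
Normal form of the second expression: -[[[b1, b3], b4], b2]
The forms coincide; equal.


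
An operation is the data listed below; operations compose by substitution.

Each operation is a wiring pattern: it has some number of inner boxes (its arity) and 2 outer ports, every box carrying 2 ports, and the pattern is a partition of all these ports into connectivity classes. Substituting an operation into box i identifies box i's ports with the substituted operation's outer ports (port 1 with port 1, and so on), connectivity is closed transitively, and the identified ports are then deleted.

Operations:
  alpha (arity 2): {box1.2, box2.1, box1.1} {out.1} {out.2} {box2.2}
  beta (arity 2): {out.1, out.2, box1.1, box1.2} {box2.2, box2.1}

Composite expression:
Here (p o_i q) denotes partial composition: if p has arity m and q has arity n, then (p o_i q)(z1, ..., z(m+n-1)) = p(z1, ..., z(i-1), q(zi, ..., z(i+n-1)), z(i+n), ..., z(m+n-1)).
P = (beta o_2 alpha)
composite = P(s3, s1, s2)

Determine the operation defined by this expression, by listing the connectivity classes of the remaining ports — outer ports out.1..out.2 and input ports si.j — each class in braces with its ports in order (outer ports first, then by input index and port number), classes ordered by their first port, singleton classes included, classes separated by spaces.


Reachability decides: close wires over beta-identified ports.
alpha over (s1, s2) gives {out.1} {out.2} {s1.1, s1.2, s2.1} {s2.2}, out.j being that stage's outer ports
beta over (s3, s1, s2) gives {out.1, out.2, s3.1, s3.2} {s1.1, s1.2, s2.1} {s2.2}, out.j being that stage's outer ports

{out.1, out.2, s3.1, s3.2} {s1.1, s1.2, s2.1} {s2.2}
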